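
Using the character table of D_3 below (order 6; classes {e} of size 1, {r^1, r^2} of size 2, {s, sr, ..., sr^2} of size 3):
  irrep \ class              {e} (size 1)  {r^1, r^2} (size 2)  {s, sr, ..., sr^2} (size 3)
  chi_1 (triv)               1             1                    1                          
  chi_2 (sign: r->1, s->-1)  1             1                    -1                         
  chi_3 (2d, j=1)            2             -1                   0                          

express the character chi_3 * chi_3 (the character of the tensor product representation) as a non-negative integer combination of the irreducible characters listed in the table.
chi_3 tensor chi_3 = chi_1 + chi_2 + chi_3 (all other irreducibles have multiplicity 0).

Derivation: The character of a tensor product is the pointwise product (chi_3 * chi_3)(C) = chi_3(C) * chi_3(C):
  {e}: (2)*(2), {r^1, r^2}: (-1)*(-1), {s, sr, ..., sr^2}: (0)*(0)
so (chi_3 * chi_3) takes values
  {e} -> 4, {r^1, r^2} -> 1, {s, sr, ..., sr^2} -> 0.
Now take the inner product of this character with each irreducible chi from the table, <chi_3*chi_3, chi> = (1/6) sum_C |C| (chi_3*chi_3)(C) conj(chi(C)):
  <chi_3*chi_3, chi_1> = (1/6)[1*(4)*conj(1) + 2*(1)*conj(1) + 3*(0)*conj(1)]
      = (1/6)[(4) + (2) + (0)] = 6/6 = 1
  <chi_3*chi_3, chi_2> = (1/6)[1*(4)*conj(1) + 2*(1)*conj(1) + 3*(0)*conj(-1)]
      = (1/6)[(4) + (2) + (0)] = 6/6 = 1
  <chi_3*chi_3, chi_3> = (1/6)[1*(4)*conj(2) + 2*(1)*conj(-1) + 3*(0)*conj(0)]
      = (1/6)[(8) + (-2) + (0)] = 6/6 = 1
Hence the multiplicities are chi_1: 1, chi_2: 1, chi_3: 1. Dimension check: dim(chi_3)*dim(chi_3) = 2*2 = 4 and sum (mult * dim) = 1*1 + 1*1 + 1*2 = 4.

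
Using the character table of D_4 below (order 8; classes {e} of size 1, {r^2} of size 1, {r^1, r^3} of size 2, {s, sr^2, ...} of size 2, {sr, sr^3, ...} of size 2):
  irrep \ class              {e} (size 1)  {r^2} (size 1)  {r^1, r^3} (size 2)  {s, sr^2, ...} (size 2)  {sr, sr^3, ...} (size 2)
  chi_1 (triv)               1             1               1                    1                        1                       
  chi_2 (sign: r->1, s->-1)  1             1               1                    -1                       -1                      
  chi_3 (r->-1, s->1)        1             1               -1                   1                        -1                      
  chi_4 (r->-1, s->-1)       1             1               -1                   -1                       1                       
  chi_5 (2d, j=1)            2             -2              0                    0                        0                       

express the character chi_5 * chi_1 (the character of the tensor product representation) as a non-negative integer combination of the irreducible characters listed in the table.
chi_5 tensor chi_1 = chi_5 (all other irreducibles have multiplicity 0).

Derivation: The character of a tensor product is the pointwise product (chi_5 * chi_1)(C) = chi_5(C) * chi_1(C):
  {e}: (2)*(1), {r^2}: (-2)*(1), {r^1, r^3}: (0)*(1), {s, sr^2, ...}: (0)*(1), {sr, sr^3, ...}: (0)*(1)
so (chi_5 * chi_1) takes values
  {e} -> 2, {r^2} -> -2, {r^1, r^3} -> 0, {s, sr^2, ...} -> 0, {sr, sr^3, ...} -> 0.
Now take the inner product of this character with each irreducible chi from the table, <chi_5*chi_1, chi> = (1/8) sum_C |C| (chi_5*chi_1)(C) conj(chi(C)):
  <chi_5*chi_1, chi_1> = (1/8)[1*(2)*conj(1) + 1*(-2)*conj(1) + 2*(0)*conj(1) + 2*(0)*conj(1) + 2*(0)*conj(1)]
      = (1/8)[(2) + (-2) + (0) + (0) + (0)] = 0/8 = 0
  <chi_5*chi_1, chi_2> = (1/8)[1*(2)*conj(1) + 1*(-2)*conj(1) + 2*(0)*conj(1) + 2*(0)*conj(-1) + 2*(0)*conj(-1)]
      = (1/8)[(2) + (-2) + (0) + (0) + (0)] = 0/8 = 0
  <chi_5*chi_1, chi_3> = (1/8)[1*(2)*conj(1) + 1*(-2)*conj(1) + 2*(0)*conj(-1) + 2*(0)*conj(1) + 2*(0)*conj(-1)]
      = (1/8)[(2) + (-2) + (0) + (0) + (0)] = 0/8 = 0
  <chi_5*chi_1, chi_4> = (1/8)[1*(2)*conj(1) + 1*(-2)*conj(1) + 2*(0)*conj(-1) + 2*(0)*conj(-1) + 2*(0)*conj(1)]
      = (1/8)[(2) + (-2) + (0) + (0) + (0)] = 0/8 = 0
  <chi_5*chi_1, chi_5> = (1/8)[1*(2)*conj(2) + 1*(-2)*conj(-2) + 2*(0)*conj(0) + 2*(0)*conj(0) + 2*(0)*conj(0)]
      = (1/8)[(4) + (4) + (0) + (0) + (0)] = 8/8 = 1
Hence the multiplicities are chi_5: 1. Dimension check: dim(chi_5)*dim(chi_1) = 2*1 = 2 and sum (mult * dim) = 1*2 = 2.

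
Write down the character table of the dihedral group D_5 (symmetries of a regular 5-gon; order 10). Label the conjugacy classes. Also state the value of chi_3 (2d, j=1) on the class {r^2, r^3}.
Conjugacy classes: {e} of size 1, {r^1, r^4} of size 2, {r^2, r^3} of size 2, {s, sr, ..., sr^4} of size 5.
Character table:
  irrep \ class              {e} (size 1)  {r^1, r^4} (size 2)  {r^2, r^3} (size 2)  {s, sr, ..., sr^4} (size 5)
  chi_1 (triv)               1             1                    1                    1                          
  chi_2 (sign: r->1, s->-1)  1             1                    1                    -1                         
  chi_3 (2d, j=1)            2             -1/2 + sqrt(5)/2     -sqrt(5)/2 - 1/2     0                          
  chi_4 (2d, j=2)            2             -sqrt(5)/2 - 1/2     -1/2 + sqrt(5)/2     0                          

Spot check: chi_3 (2d, j=1) on {r^2, r^3} = -sqrt(5)/2 - 1/2.

Explanation: D_5 has order 2*5 = 10 with 4 conjugacy classes, hence 4 irreducibles. Sum of squared dims 1 + 1 + 4 + 4 = 10 = |G|. Linear characters come from the abelianisation; the 2-dimensional irreps have character r^k -> 2*cos(2*pi*j*k/5), reflections -> 0.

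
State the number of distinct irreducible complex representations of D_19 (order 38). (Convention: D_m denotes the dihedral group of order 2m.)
11

Details: The number of irreducible complex representations of a finite group equals its number of conjugacy classes. D_19 has 11 conjugacy classes ((n+3)/2 for n odd), so D_19 (order 38) has exactly 11 irreducible complex representations.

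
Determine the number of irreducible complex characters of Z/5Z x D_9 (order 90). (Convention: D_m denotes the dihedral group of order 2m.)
30

Justification: The number of irreducible complex representations of a finite group equals its number of conjugacy classes. For a direct product, #classes(G x H) = #classes(G) * #classes(H). Z/5Z has 5 classes (abelian), D_9 has 6 classes, so 5 * 6 = 30, so Z/5Z x D_9 (order 90) has exactly 30 irreducible complex representations.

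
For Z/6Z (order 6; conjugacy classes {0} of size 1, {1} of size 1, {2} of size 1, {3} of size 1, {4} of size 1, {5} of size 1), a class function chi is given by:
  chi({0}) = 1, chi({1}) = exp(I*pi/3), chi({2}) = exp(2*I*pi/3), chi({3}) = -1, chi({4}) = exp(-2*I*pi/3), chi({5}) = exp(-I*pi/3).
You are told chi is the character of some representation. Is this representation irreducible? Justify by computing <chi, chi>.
Irreducible: <chi, chi> = 1.

Proof sketch: <chi, chi> = (1/|G|) sum_C |C| * |chi(C)|^2 = (1/6)[1*|1|^2 + 1*|exp(I*pi/3)|^2 + 1*|exp(2*I*pi/3)|^2 + 1*|-1|^2 + 1*|exp(-2*I*pi/3)|^2 + 1*|exp(-I*pi/3)|^2]
  = (1/6)[(1) + (1) + (1) + (1) + (1) + (1)] = 6/6 = 1.
(Exp terms are combined using exp(i*s)*conj(exp(i*t)) = exp(i*(s-t)), and sums of them are collapsed using the identity that for every m > 1 the m distinct m-th roots of unity sum to 0, e.g. 1 + exp(2*I*pi/3) + exp(-2*I*pi/3) = 0.)
A character is irreducible iff <chi, chi> = 1, so this representation is irreducible.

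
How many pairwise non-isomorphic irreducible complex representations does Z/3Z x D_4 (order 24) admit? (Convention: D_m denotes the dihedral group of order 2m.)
15

The number of irreducible complex representations of a finite group equals its number of conjugacy classes. For a direct product, #classes(G x H) = #classes(G) * #classes(H). Z/3Z has 3 classes (abelian), D_4 has 5 classes, so 3 * 5 = 15, so Z/3Z x D_4 (order 24) has exactly 15 irreducible complex representations.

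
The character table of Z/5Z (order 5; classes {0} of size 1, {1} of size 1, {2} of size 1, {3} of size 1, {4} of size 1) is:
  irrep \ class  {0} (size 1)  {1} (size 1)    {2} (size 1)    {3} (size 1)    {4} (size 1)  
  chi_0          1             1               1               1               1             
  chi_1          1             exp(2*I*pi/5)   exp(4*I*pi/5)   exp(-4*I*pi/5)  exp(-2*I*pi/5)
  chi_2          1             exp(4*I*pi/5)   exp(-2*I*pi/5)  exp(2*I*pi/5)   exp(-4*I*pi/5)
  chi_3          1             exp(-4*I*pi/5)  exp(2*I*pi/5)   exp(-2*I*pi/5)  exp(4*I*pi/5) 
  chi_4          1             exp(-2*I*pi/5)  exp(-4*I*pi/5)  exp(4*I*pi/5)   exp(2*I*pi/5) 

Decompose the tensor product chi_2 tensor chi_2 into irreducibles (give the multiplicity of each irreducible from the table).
chi_2 tensor chi_2 = chi_4 (all other irreducibles have multiplicity 0).

Solution. The character of a tensor product is the pointwise product (chi_2 * chi_2)(C) = chi_2(C) * chi_2(C):
  {0}: (1)*(1), {1}: (exp(4*I*pi/5))*(exp(4*I*pi/5)), {2}: (exp(-2*I*pi/5))*(exp(-2*I*pi/5)), {3}: (exp(2*I*pi/5))*(exp(2*I*pi/5)), {4}: (exp(-4*I*pi/5))*(exp(-4*I*pi/5))
so (chi_2 * chi_2) takes values
  {0} -> 1, {1} -> exp(-2*I*pi/5), {2} -> exp(-4*I*pi/5), {3} -> exp(4*I*pi/5), {4} -> exp(2*I*pi/5).
Now take the inner product of this character with each irreducible chi from the table, <chi_2*chi_2, chi> = (1/5) sum_C |C| (chi_2*chi_2)(C) conj(chi(C)):
  <chi_2*chi_2, chi_0> = (1/5)[1*(1)*conj(1) + 1*(exp(-2*I*pi/5))*conj(1) + 1*(exp(-4*I*pi/5))*conj(1) + 1*(exp(4*I*pi/5))*conj(1) + 1*(exp(2*I*pi/5))*conj(1)]
      = (1/5)[(1) + (exp(-2*I*pi/5)) + (exp(-4*I*pi/5)) + (exp(4*I*pi/5)) + (exp(2*I*pi/5))] = 0/5 = 0
  <chi_2*chi_2, chi_1> = (1/5)[1*(1)*conj(1) + 1*(exp(-2*I*pi/5))*conj(exp(2*I*pi/5)) + 1*(exp(-4*I*pi/5))*conj(exp(4*I*pi/5)) + 1*(exp(4*I*pi/5))*conj(exp(-4*I*pi/5)) + 1*(exp(2*I*pi/5))*conj(exp(-2*I*pi/5))]
      = (1/5)[(1) + (exp(-4*I*pi/5)) + (exp(2*I*pi/5)) + (exp(-2*I*pi/5)) + (exp(4*I*pi/5))] = 0/5 = 0
  <chi_2*chi_2, chi_2> = (1/5)[1*(1)*conj(1) + 1*(exp(-2*I*pi/5))*conj(exp(4*I*pi/5)) + 1*(exp(-4*I*pi/5))*conj(exp(-2*I*pi/5)) + 1*(exp(4*I*pi/5))*conj(exp(2*I*pi/5)) + 1*(exp(2*I*pi/5))*conj(exp(-4*I*pi/5))]
      = (1/5)[(1) + (exp(4*I*pi/5)) + (exp(-2*I*pi/5)) + (exp(2*I*pi/5)) + (exp(-4*I*pi/5))] = 0/5 = 0
  <chi_2*chi_2, chi_3> = (1/5)[1*(1)*conj(1) + 1*(exp(-2*I*pi/5))*conj(exp(-4*I*pi/5)) + 1*(exp(-4*I*pi/5))*conj(exp(2*I*pi/5)) + 1*(exp(4*I*pi/5))*conj(exp(-2*I*pi/5)) + 1*(exp(2*I*pi/5))*conj(exp(4*I*pi/5))]
      = (1/5)[(1) + (exp(2*I*pi/5)) + (exp(4*I*pi/5)) + (exp(-4*I*pi/5)) + (exp(-2*I*pi/5))] = 0/5 = 0
  <chi_2*chi_2, chi_4> = (1/5)[1*(1)*conj(1) + 1*(exp(-2*I*pi/5))*conj(exp(-2*I*pi/5)) + 1*(exp(-4*I*pi/5))*conj(exp(-4*I*pi/5)) + 1*(exp(4*I*pi/5))*conj(exp(4*I*pi/5)) + 1*(exp(2*I*pi/5))*conj(exp(2*I*pi/5))]
      = (1/5)[(1) + (1) + (1) + (1) + (1)] = 5/5 = 1
(Exp terms are combined using exp(i*s)*conj(exp(i*t)) = exp(i*(s-t)), and sums of them are collapsed using the identity that for every m > 1 the m distinct m-th roots of unity sum to 0, e.g. 1 + exp(2*I*pi/3) + exp(-2*I*pi/3) = 0.)
Hence the multiplicities are chi_4: 1. Dimension check: dim(chi_2)*dim(chi_2) = 1*1 = 1 and sum (mult * dim) = 1*1 = 1.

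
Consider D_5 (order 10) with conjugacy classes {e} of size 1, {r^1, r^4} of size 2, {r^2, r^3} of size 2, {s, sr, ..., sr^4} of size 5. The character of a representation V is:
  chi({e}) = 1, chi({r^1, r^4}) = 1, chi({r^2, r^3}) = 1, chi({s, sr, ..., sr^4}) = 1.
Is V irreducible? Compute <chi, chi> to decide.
Irreducible: <chi, chi> = 1.

Working: <chi, chi> = (1/|G|) sum_C |C| * |chi(C)|^2 = (1/10)[1*|1|^2 + 2*|1|^2 + 2*|1|^2 + 5*|1|^2]
  = (1/10)[(1) + (2) + (2) + (5)] = 10/10 = 1.
A character is irreducible iff <chi, chi> = 1, so this representation is irreducible.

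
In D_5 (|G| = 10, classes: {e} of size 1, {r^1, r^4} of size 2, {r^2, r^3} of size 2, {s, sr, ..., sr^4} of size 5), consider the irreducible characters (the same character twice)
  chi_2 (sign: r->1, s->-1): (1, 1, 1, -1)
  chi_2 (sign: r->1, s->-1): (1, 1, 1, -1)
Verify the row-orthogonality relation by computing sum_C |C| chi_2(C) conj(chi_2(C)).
Sum = 10 = |G| = 10; so <chi_2, chi_2> = 1 (norm-1 confirms irreducibility).

Argument: Compute term by term over conjugacy classes (|C| * chi_2(C) * conj(chi_2(C))):
  1*(1)*conj(1) + 2*(1)*conj(1) + 2*(1)*conj(1) + 5*(-1)*conj(-1)
  = (1) + (2) + (2) + (5)
  = 10.
Dividing by |G| = 10 gives 10/10 = 1, matching the row-orthogonality relation <chi_2, chi_2> = [chi_2 = chi_2].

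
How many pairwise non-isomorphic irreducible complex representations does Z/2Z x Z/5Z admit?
10

Details: The number of irreducible complex representations of a finite group equals its number of conjugacy classes. Z/2Z x Z/5Z is abelian of order 10, so every element is its own conjugacy class: 10 classes, so Z/2Z x Z/5Z (order 10) has exactly 10 irreducible complex representations.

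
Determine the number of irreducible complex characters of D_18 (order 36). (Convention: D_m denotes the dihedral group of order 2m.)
12

Argument: The number of irreducible complex representations of a finite group equals its number of conjugacy classes. D_18 has 12 conjugacy classes (n/2 + 3 for n even), so D_18 (order 36) has exactly 12 irreducible complex representations.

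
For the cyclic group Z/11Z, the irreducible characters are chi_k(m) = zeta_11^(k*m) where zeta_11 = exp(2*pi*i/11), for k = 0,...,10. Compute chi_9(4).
chi_9(4) = zeta_11^36 = exp(6*I*pi/11)

Derivation: chi_9(4) = zeta_11^(9*4) = zeta_11^36. Since zeta_11^11 = 1, this equals zeta_11^3 = exp(2*pi*i*3/11) = exp(6*I*pi/11).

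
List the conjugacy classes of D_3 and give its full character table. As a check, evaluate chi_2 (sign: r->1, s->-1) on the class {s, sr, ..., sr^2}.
Conjugacy classes: {e} of size 1, {r^1, r^2} of size 2, {s, sr, ..., sr^2} of size 3.
Character table:
  irrep \ class              {e} (size 1)  {r^1, r^2} (size 2)  {s, sr, ..., sr^2} (size 3)
  chi_1 (triv)               1             1                    1                          
  chi_2 (sign: r->1, s->-1)  1             1                    -1                         
  chi_3 (2d, j=1)            2             -1                   0                          

Spot check: chi_2 (sign: r->1, s->-1) on {s, sr, ..., sr^2} = -1.

Why: D_3 has order 2*3 = 6 with 3 conjugacy classes, hence 3 irreducibles. Sum of squared dims 1 + 1 + 4 = 6 = |G|. Linear characters come from the abelianisation; the 2-dimensional irreps have character r^k -> 2*cos(2*pi*j*k/3), reflections -> 0.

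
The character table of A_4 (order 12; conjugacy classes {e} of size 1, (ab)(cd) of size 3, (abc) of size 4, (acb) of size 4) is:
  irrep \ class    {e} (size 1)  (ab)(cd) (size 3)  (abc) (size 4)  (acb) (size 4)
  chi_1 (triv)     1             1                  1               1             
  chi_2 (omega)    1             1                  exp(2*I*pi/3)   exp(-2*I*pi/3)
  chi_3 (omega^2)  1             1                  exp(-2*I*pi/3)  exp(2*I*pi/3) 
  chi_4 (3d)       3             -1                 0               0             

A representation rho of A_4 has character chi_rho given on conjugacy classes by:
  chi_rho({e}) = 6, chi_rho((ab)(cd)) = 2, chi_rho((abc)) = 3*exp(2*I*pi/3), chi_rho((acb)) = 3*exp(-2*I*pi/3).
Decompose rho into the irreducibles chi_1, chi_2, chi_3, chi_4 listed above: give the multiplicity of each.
Multiplicities: chi_1: 0, chi_2: 3, chi_3: 0, chi_4: 1.

Derivation: Use <chi_rho, chi> = (1/|G|) sum_C |C| * chi_rho(C) * conj(chi(C)) with |G| = 12 for each irreducible chi in the table:
  <chi_rho, chi_1> = (1/12)[1*(6)*conj(1) + 3*(2)*conj(1) + 4*(3*exp(2*I*pi/3))*conj(1) + 4*(3*exp(-2*I*pi/3))*conj(1)]
      = (1/12)[(6) + (6) + (12*exp(2*I*pi/3)) + (12*exp(-2*I*pi/3))] = 0/12 = 0
  <chi_rho, chi_2> = (1/12)[1*(6)*conj(1) + 3*(2)*conj(1) + 4*(3*exp(2*I*pi/3))*conj(exp(2*I*pi/3)) + 4*(3*exp(-2*I*pi/3))*conj(exp(-2*I*pi/3))]
      = (1/12)[(6) + (6) + (12) + (12)] = 36/12 = 3
  <chi_rho, chi_3> = (1/12)[1*(6)*conj(1) + 3*(2)*conj(1) + 4*(3*exp(2*I*pi/3))*conj(exp(-2*I*pi/3)) + 4*(3*exp(-2*I*pi/3))*conj(exp(2*I*pi/3))]
      = (1/12)[(6) + (6) + (12*exp(-2*I*pi/3)) + (12*exp(2*I*pi/3))] = 0/12 = 0
  <chi_rho, chi_4> = (1/12)[1*(6)*conj(3) + 3*(2)*conj(-1) + 4*(3*exp(2*I*pi/3))*conj(0) + 4*(3*exp(-2*I*pi/3))*conj(0)]
      = (1/12)[(18) + (-6) + (0) + (0)] = 12/12 = 1
(Exp terms are combined using exp(i*s)*conj(exp(i*t)) = exp(i*(s-t)), and sums of them are collapsed using the identity that for every m > 1 the m distinct m-th roots of unity sum to 0, e.g. 1 + exp(2*I*pi/3) + exp(-2*I*pi/3) = 0.)
Dimension check: dim(rho) = sum (mult * dim) = 0*1 + 3*1 + 0*1 + 1*3 = 6 = chi_rho(e) = 6.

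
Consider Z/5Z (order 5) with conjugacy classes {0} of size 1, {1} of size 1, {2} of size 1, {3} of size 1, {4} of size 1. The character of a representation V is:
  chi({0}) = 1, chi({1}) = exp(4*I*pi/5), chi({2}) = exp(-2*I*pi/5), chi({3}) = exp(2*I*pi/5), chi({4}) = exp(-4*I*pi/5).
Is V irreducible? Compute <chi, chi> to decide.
Irreducible: <chi, chi> = 1.

Argument: <chi, chi> = (1/|G|) sum_C |C| * |chi(C)|^2 = (1/5)[1*|1|^2 + 1*|exp(4*I*pi/5)|^2 + 1*|exp(-2*I*pi/5)|^2 + 1*|exp(2*I*pi/5)|^2 + 1*|exp(-4*I*pi/5)|^2]
  = (1/5)[(1) + (1) + (1) + (1) + (1)] = 5/5 = 1.
(Exp terms are combined using exp(i*s)*conj(exp(i*t)) = exp(i*(s-t)), and sums of them are collapsed using the identity that for every m > 1 the m distinct m-th roots of unity sum to 0, e.g. 1 + exp(2*I*pi/3) + exp(-2*I*pi/3) = 0.)
A character is irreducible iff <chi, chi> = 1, so this representation is irreducible.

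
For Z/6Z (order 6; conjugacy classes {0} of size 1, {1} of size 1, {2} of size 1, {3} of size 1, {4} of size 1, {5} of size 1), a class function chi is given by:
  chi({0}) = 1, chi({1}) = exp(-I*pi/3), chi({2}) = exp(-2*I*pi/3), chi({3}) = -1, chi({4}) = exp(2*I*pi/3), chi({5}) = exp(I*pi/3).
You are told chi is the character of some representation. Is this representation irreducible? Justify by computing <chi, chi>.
Irreducible: <chi, chi> = 1.

Argument: <chi, chi> = (1/|G|) sum_C |C| * |chi(C)|^2 = (1/6)[1*|1|^2 + 1*|exp(-I*pi/3)|^2 + 1*|exp(-2*I*pi/3)|^2 + 1*|-1|^2 + 1*|exp(2*I*pi/3)|^2 + 1*|exp(I*pi/3)|^2]
  = (1/6)[(1) + (1) + (1) + (1) + (1) + (1)] = 6/6 = 1.
(Exp terms are combined using exp(i*s)*conj(exp(i*t)) = exp(i*(s-t)), and sums of them are collapsed using the identity that for every m > 1 the m distinct m-th roots of unity sum to 0, e.g. 1 + exp(2*I*pi/3) + exp(-2*I*pi/3) = 0.)
A character is irreducible iff <chi, chi> = 1, so this representation is irreducible.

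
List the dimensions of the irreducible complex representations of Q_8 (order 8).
Dimensions: 1, 1, 1, 1, 2

Argument: There are 5 irreducibles (= number of conjugacy classes). Their dimensions d_i satisfy sum d_i^2 = |G| = 8: 1 + 1 + 1 + 1 + 4 = 8.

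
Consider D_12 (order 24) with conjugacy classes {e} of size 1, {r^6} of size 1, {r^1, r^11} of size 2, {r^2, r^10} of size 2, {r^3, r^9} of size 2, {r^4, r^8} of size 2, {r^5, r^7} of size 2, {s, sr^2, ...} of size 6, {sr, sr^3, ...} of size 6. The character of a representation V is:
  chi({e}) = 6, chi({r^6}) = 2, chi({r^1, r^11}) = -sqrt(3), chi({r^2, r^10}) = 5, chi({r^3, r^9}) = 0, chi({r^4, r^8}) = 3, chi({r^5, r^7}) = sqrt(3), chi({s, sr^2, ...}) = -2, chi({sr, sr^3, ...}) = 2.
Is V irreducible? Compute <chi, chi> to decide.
Not irreducible (reducible): <chi, chi> = 7 > 1.

Argument: <chi, chi> = (1/|G|) sum_C |C| * |chi(C)|^2 = (1/24)[1*|6|^2 + 1*|2|^2 + 2*|-sqrt(3)|^2 + 2*|5|^2 + 2*|0|^2 + 2*|3|^2 + 2*|sqrt(3)|^2 + 6*|-2|^2 + 6*|2|^2]
  = (1/24)[(36) + (4) + (6) + (50) + (0) + (18) + (6) + (24) + (24)] = 168/24 = 7.
A character is irreducible iff <chi, chi> = 1, so this representation is reducible.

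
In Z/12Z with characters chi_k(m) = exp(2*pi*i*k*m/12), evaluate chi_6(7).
chi_6(7) = zeta_12^42 = -1

Details: chi_6(7) = zeta_12^(6*7) = zeta_12^42. Since zeta_12^12 = 1, this equals zeta_12^6 = exp(2*pi*i*6/12) = -1.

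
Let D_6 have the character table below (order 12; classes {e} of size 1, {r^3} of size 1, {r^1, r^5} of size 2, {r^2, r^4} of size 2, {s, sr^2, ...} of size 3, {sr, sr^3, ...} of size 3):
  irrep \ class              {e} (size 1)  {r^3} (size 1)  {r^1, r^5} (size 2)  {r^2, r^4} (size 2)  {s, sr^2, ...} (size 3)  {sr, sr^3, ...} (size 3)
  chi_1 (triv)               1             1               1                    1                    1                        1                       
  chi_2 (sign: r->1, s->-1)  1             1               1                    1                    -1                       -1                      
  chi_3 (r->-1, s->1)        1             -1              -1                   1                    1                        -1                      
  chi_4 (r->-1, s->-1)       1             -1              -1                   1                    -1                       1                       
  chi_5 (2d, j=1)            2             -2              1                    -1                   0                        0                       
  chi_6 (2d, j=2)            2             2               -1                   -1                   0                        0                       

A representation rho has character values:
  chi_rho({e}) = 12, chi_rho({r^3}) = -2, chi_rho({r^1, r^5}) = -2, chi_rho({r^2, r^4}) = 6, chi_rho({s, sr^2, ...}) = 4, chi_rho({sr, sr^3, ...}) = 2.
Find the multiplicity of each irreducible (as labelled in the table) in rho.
Multiplicities: chi_1: 3, chi_2: 0, chi_3: 3, chi_4: 2, chi_5: 1, chi_6: 1.

Reasoning: Use <chi_rho, chi> = (1/|G|) sum_C |C| * chi_rho(C) * conj(chi(C)) with |G| = 12 for each irreducible chi in the table:
  <chi_rho, chi_1> = (1/12)[1*(12)*conj(1) + 1*(-2)*conj(1) + 2*(-2)*conj(1) + 2*(6)*conj(1) + 3*(4)*conj(1) + 3*(2)*conj(1)]
      = (1/12)[(12) + (-2) + (-4) + (12) + (12) + (6)] = 36/12 = 3
  <chi_rho, chi_2> = (1/12)[1*(12)*conj(1) + 1*(-2)*conj(1) + 2*(-2)*conj(1) + 2*(6)*conj(1) + 3*(4)*conj(-1) + 3*(2)*conj(-1)]
      = (1/12)[(12) + (-2) + (-4) + (12) + (-12) + (-6)] = 0/12 = 0
  <chi_rho, chi_3> = (1/12)[1*(12)*conj(1) + 1*(-2)*conj(-1) + 2*(-2)*conj(-1) + 2*(6)*conj(1) + 3*(4)*conj(1) + 3*(2)*conj(-1)]
      = (1/12)[(12) + (2) + (4) + (12) + (12) + (-6)] = 36/12 = 3
  <chi_rho, chi_4> = (1/12)[1*(12)*conj(1) + 1*(-2)*conj(-1) + 2*(-2)*conj(-1) + 2*(6)*conj(1) + 3*(4)*conj(-1) + 3*(2)*conj(1)]
      = (1/12)[(12) + (2) + (4) + (12) + (-12) + (6)] = 24/12 = 2
  <chi_rho, chi_5> = (1/12)[1*(12)*conj(2) + 1*(-2)*conj(-2) + 2*(-2)*conj(1) + 2*(6)*conj(-1) + 3*(4)*conj(0) + 3*(2)*conj(0)]
      = (1/12)[(24) + (4) + (-4) + (-12) + (0) + (0)] = 12/12 = 1
  <chi_rho, chi_6> = (1/12)[1*(12)*conj(2) + 1*(-2)*conj(2) + 2*(-2)*conj(-1) + 2*(6)*conj(-1) + 3*(4)*conj(0) + 3*(2)*conj(0)]
      = (1/12)[(24) + (-4) + (4) + (-12) + (0) + (0)] = 12/12 = 1
Dimension check: dim(rho) = sum (mult * dim) = 3*1 + 0*1 + 3*1 + 2*1 + 1*2 + 1*2 = 12 = chi_rho(e) = 12.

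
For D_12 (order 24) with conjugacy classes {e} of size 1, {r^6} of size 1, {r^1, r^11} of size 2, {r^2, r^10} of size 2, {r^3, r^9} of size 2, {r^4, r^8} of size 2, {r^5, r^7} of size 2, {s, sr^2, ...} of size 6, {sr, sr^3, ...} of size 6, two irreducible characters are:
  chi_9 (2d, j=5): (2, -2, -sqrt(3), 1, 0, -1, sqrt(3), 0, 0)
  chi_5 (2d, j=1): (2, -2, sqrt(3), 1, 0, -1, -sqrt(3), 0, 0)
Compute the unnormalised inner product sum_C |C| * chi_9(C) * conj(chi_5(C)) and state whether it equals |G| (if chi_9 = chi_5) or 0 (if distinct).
Sum = 0; so <chi_9, chi_5> = 0 (distinct irreducibles are orthogonal).

Solution. Compute term by term over conjugacy classes (|C| * chi_9(C) * conj(chi_5(C))):
  1*(2)*conj(2) + 1*(-2)*conj(-2) + 2*(-sqrt(3))*conj(sqrt(3)) + 2*(1)*conj(1) + 2*(0)*conj(0) + 2*(-1)*conj(-1) + 2*(sqrt(3))*conj(-sqrt(3)) + 6*(0)*conj(0) + 6*(0)*conj(0)
  = (4) + (4) + (-6) + (2) + (0) + (2) + (-6) + (0) + (0)
  = 0.
Dividing by |G| = 24 gives 0/24 = 0, matching the row-orthogonality relation <chi_9, chi_5> = [chi_9 = chi_5].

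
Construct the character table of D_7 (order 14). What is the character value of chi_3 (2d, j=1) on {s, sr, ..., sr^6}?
Conjugacy classes: {e} of size 1, {r^1, r^6} of size 2, {r^2, r^5} of size 2, {r^3, r^4} of size 2, {s, sr, ..., sr^6} of size 7.
Character table:
  irrep \ class              {e} (size 1)  {r^1, r^6} (size 2)  {r^2, r^5} (size 2)  {r^3, r^4} (size 2)  {s, sr, ..., sr^6} (size 7)
  chi_1 (triv)               1             1                    1                    1                    1                          
  chi_2 (sign: r->1, s->-1)  1             1                    1                    1                    -1                         
  chi_3 (2d, j=1)            2             2*cos(2*pi/7)        -2*cos(3*pi/7)       -2*cos(pi/7)         0                          
  chi_4 (2d, j=2)            2             -2*cos(3*pi/7)       -2*cos(pi/7)         2*cos(2*pi/7)        0                          
  chi_5 (2d, j=3)            2             -2*cos(pi/7)         2*cos(2*pi/7)        -2*cos(3*pi/7)       0                          

Spot check: chi_3 (2d, j=1) on {s, sr, ..., sr^6} = 0.

Explanation: D_7 has order 2*7 = 14 with 5 conjugacy classes, hence 5 irreducibles. Sum of squared dims 1 + 1 + 4 + 4 + 4 = 14 = |G|. Linear characters come from the abelianisation; the 2-dimensional irreps have character r^k -> 2*cos(2*pi*j*k/7), reflections -> 0.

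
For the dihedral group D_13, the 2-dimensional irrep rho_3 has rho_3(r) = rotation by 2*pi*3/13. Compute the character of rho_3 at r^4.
chi_{rho_3}(r^4) = 2*cos(2*pi*3*4/13) = 2*cos(2*pi/13)

Justification: rho_3(r^4) is rotation by angle 2*pi*3*4/13, whose trace is 2*cos(2*pi*3*4/13) = 2*cos(2*pi/13).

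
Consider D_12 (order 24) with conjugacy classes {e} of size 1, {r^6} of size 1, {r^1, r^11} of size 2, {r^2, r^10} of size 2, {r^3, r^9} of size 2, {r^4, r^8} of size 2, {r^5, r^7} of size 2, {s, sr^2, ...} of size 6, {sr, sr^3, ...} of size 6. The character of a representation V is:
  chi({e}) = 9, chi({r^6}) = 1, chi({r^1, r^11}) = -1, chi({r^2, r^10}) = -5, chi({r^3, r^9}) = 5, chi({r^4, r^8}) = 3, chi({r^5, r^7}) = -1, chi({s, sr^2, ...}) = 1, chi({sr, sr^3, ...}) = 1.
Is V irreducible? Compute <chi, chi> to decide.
Not irreducible (reducible): <chi, chi> = 9 > 1.

Working: <chi, chi> = (1/|G|) sum_C |C| * |chi(C)|^2 = (1/24)[1*|9|^2 + 1*|1|^2 + 2*|-1|^2 + 2*|-5|^2 + 2*|5|^2 + 2*|3|^2 + 2*|-1|^2 + 6*|1|^2 + 6*|1|^2]
  = (1/24)[(81) + (1) + (2) + (50) + (50) + (18) + (2) + (6) + (6)] = 216/24 = 9.
A character is irreducible iff <chi, chi> = 1, so this representation is reducible.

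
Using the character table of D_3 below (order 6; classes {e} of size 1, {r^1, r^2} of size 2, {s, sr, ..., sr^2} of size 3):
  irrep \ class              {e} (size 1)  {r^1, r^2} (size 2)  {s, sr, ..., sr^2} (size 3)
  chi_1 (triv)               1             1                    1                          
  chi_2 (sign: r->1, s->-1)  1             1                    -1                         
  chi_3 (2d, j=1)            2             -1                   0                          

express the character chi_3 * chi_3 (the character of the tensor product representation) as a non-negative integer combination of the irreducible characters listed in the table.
chi_3 tensor chi_3 = chi_1 + chi_2 + chi_3 (all other irreducibles have multiplicity 0).

Justification: The character of a tensor product is the pointwise product (chi_3 * chi_3)(C) = chi_3(C) * chi_3(C):
  {e}: (2)*(2), {r^1, r^2}: (-1)*(-1), {s, sr, ..., sr^2}: (0)*(0)
so (chi_3 * chi_3) takes values
  {e} -> 4, {r^1, r^2} -> 1, {s, sr, ..., sr^2} -> 0.
Now take the inner product of this character with each irreducible chi from the table, <chi_3*chi_3, chi> = (1/6) sum_C |C| (chi_3*chi_3)(C) conj(chi(C)):
  <chi_3*chi_3, chi_1> = (1/6)[1*(4)*conj(1) + 2*(1)*conj(1) + 3*(0)*conj(1)]
      = (1/6)[(4) + (2) + (0)] = 6/6 = 1
  <chi_3*chi_3, chi_2> = (1/6)[1*(4)*conj(1) + 2*(1)*conj(1) + 3*(0)*conj(-1)]
      = (1/6)[(4) + (2) + (0)] = 6/6 = 1
  <chi_3*chi_3, chi_3> = (1/6)[1*(4)*conj(2) + 2*(1)*conj(-1) + 3*(0)*conj(0)]
      = (1/6)[(8) + (-2) + (0)] = 6/6 = 1
Hence the multiplicities are chi_1: 1, chi_2: 1, chi_3: 1. Dimension check: dim(chi_3)*dim(chi_3) = 2*2 = 4 and sum (mult * dim) = 1*1 + 1*1 + 1*2 = 4.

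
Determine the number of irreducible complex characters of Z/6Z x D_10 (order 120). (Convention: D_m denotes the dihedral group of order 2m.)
48

Derivation: The number of irreducible complex representations of a finite group equals its number of conjugacy classes. For a direct product, #classes(G x H) = #classes(G) * #classes(H). Z/6Z has 6 classes (abelian), D_10 has 8 classes, so 6 * 8 = 48, so Z/6Z x D_10 (order 120) has exactly 48 irreducible complex representations.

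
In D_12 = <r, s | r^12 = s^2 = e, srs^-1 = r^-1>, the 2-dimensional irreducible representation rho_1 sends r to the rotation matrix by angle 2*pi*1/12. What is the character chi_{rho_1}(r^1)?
chi_{rho_1}(r^1) = 2*cos(2*pi*1*1/12) = sqrt(3)

Details: rho_1(r^1) is rotation by angle 2*pi*1*1/12, whose trace is 2*cos(2*pi*1*1/12) = sqrt(3).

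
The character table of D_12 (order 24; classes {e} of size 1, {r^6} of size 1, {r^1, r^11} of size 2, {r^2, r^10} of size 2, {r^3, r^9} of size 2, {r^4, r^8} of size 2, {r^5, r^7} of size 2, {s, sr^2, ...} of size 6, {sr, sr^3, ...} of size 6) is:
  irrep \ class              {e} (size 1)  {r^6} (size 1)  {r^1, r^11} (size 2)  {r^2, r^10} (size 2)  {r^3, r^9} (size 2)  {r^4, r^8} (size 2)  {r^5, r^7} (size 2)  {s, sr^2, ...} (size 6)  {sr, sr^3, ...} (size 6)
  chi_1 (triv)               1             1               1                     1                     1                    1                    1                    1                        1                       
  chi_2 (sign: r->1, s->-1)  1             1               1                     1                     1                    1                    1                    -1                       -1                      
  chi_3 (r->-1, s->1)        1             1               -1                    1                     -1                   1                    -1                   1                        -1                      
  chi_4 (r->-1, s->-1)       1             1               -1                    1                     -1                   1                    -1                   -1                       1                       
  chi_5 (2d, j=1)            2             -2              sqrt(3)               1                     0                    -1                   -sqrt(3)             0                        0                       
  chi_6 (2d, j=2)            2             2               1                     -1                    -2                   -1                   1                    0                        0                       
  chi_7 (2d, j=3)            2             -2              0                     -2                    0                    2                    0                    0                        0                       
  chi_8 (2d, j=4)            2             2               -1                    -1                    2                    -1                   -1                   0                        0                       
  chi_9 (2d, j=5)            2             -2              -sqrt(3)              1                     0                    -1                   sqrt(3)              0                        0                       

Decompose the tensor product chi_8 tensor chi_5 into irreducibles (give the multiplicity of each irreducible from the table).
chi_8 tensor chi_5 = chi_7 + chi_9 (all other irreducibles have multiplicity 0).

Derivation: The character of a tensor product is the pointwise product (chi_8 * chi_5)(C) = chi_8(C) * chi_5(C):
  {e}: (2)*(2), {r^6}: (2)*(-2), {r^1, r^11}: (-1)*(sqrt(3)), {r^2, r^10}: (-1)*(1), {r^3, r^9}: (2)*(0), {r^4, r^8}: (-1)*(-1), {r^5, r^7}: (-1)*(-sqrt(3)), {s, sr^2, ...}: (0)*(0), {sr, sr^3, ...}: (0)*(0)
so (chi_8 * chi_5) takes values
  {e} -> 4, {r^6} -> -4, {r^1, r^11} -> -sqrt(3), {r^2, r^10} -> -1, {r^3, r^9} -> 0, {r^4, r^8} -> 1, {r^5, r^7} -> sqrt(3), {s, sr^2, ...} -> 0, {sr, sr^3, ...} -> 0.
Now take the inner product of this character with each irreducible chi from the table, <chi_8*chi_5, chi> = (1/24) sum_C |C| (chi_8*chi_5)(C) conj(chi(C)):
  <chi_8*chi_5, chi_1> = (1/24)[1*(4)*conj(1) + 1*(-4)*conj(1) + 2*(-sqrt(3))*conj(1) + 2*(-1)*conj(1) + 2*(0)*conj(1) + 2*(1)*conj(1) + 2*(sqrt(3))*conj(1) + 6*(0)*conj(1) + 6*(0)*conj(1)]
      = (1/24)[(4) + (-4) + (-2*sqrt(3)) + (-2) + (0) + (2) + (2*sqrt(3)) + (0) + (0)] = 0/24 = 0
  <chi_8*chi_5, chi_2> = (1/24)[1*(4)*conj(1) + 1*(-4)*conj(1) + 2*(-sqrt(3))*conj(1) + 2*(-1)*conj(1) + 2*(0)*conj(1) + 2*(1)*conj(1) + 2*(sqrt(3))*conj(1) + 6*(0)*conj(-1) + 6*(0)*conj(-1)]
      = (1/24)[(4) + (-4) + (-2*sqrt(3)) + (-2) + (0) + (2) + (2*sqrt(3)) + (0) + (0)] = 0/24 = 0
  <chi_8*chi_5, chi_3> = (1/24)[1*(4)*conj(1) + 1*(-4)*conj(1) + 2*(-sqrt(3))*conj(-1) + 2*(-1)*conj(1) + 2*(0)*conj(-1) + 2*(1)*conj(1) + 2*(sqrt(3))*conj(-1) + 6*(0)*conj(1) + 6*(0)*conj(-1)]
      = (1/24)[(4) + (-4) + (2*sqrt(3)) + (-2) + (0) + (2) + (-2*sqrt(3)) + (0) + (0)] = 0/24 = 0
  <chi_8*chi_5, chi_4> = (1/24)[1*(4)*conj(1) + 1*(-4)*conj(1) + 2*(-sqrt(3))*conj(-1) + 2*(-1)*conj(1) + 2*(0)*conj(-1) + 2*(1)*conj(1) + 2*(sqrt(3))*conj(-1) + 6*(0)*conj(-1) + 6*(0)*conj(1)]
      = (1/24)[(4) + (-4) + (2*sqrt(3)) + (-2) + (0) + (2) + (-2*sqrt(3)) + (0) + (0)] = 0/24 = 0
  <chi_8*chi_5, chi_5> = (1/24)[1*(4)*conj(2) + 1*(-4)*conj(-2) + 2*(-sqrt(3))*conj(sqrt(3)) + 2*(-1)*conj(1) + 2*(0)*conj(0) + 2*(1)*conj(-1) + 2*(sqrt(3))*conj(-sqrt(3)) + 6*(0)*conj(0) + 6*(0)*conj(0)]
      = (1/24)[(8) + (8) + (-6) + (-2) + (0) + (-2) + (-6) + (0) + (0)] = 0/24 = 0
  <chi_8*chi_5, chi_6> = (1/24)[1*(4)*conj(2) + 1*(-4)*conj(2) + 2*(-sqrt(3))*conj(1) + 2*(-1)*conj(-1) + 2*(0)*conj(-2) + 2*(1)*conj(-1) + 2*(sqrt(3))*conj(1) + 6*(0)*conj(0) + 6*(0)*conj(0)]
      = (1/24)[(8) + (-8) + (-2*sqrt(3)) + (2) + (0) + (-2) + (2*sqrt(3)) + (0) + (0)] = 0/24 = 0
  <chi_8*chi_5, chi_7> = (1/24)[1*(4)*conj(2) + 1*(-4)*conj(-2) + 2*(-sqrt(3))*conj(0) + 2*(-1)*conj(-2) + 2*(0)*conj(0) + 2*(1)*conj(2) + 2*(sqrt(3))*conj(0) + 6*(0)*conj(0) + 6*(0)*conj(0)]
      = (1/24)[(8) + (8) + (0) + (4) + (0) + (4) + (0) + (0) + (0)] = 24/24 = 1
  <chi_8*chi_5, chi_8> = (1/24)[1*(4)*conj(2) + 1*(-4)*conj(2) + 2*(-sqrt(3))*conj(-1) + 2*(-1)*conj(-1) + 2*(0)*conj(2) + 2*(1)*conj(-1) + 2*(sqrt(3))*conj(-1) + 6*(0)*conj(0) + 6*(0)*conj(0)]
      = (1/24)[(8) + (-8) + (2*sqrt(3)) + (2) + (0) + (-2) + (-2*sqrt(3)) + (0) + (0)] = 0/24 = 0
  <chi_8*chi_5, chi_9> = (1/24)[1*(4)*conj(2) + 1*(-4)*conj(-2) + 2*(-sqrt(3))*conj(-sqrt(3)) + 2*(-1)*conj(1) + 2*(0)*conj(0) + 2*(1)*conj(-1) + 2*(sqrt(3))*conj(sqrt(3)) + 6*(0)*conj(0) + 6*(0)*conj(0)]
      = (1/24)[(8) + (8) + (6) + (-2) + (0) + (-2) + (6) + (0) + (0)] = 24/24 = 1
Hence the multiplicities are chi_7: 1, chi_9: 1. Dimension check: dim(chi_8)*dim(chi_5) = 2*2 = 4 and sum (mult * dim) = 1*2 + 1*2 = 4.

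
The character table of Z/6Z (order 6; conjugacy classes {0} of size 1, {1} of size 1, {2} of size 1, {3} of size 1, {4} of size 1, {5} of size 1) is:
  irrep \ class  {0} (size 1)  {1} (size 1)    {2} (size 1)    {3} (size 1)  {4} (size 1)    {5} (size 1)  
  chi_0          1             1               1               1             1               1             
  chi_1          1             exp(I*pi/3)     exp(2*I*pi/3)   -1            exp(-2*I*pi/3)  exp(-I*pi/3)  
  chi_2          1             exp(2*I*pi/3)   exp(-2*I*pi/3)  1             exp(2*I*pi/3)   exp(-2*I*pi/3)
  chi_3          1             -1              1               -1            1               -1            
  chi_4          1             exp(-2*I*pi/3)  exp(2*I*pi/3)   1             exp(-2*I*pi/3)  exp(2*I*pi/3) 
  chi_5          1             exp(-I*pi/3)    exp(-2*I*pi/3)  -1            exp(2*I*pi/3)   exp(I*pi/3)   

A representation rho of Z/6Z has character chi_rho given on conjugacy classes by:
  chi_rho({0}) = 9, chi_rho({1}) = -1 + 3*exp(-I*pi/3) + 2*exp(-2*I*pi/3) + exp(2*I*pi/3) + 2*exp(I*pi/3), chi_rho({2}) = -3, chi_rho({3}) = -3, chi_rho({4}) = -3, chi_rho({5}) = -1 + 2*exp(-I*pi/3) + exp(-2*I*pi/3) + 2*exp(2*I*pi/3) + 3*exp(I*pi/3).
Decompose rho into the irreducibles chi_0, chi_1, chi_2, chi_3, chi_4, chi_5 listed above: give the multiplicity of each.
Multiplicities: chi_0: 0, chi_1: 2, chi_2: 1, chi_3: 1, chi_4: 2, chi_5: 3.

Justification: Use <chi_rho, chi> = (1/|G|) sum_C |C| * chi_rho(C) * conj(chi(C)) with |G| = 6 for each irreducible chi in the table:
  <chi_rho, chi_0> = (1/6)[1*(9)*conj(1) + 1*(-1 + 3*exp(-I*pi/3) + 2*exp(-2*I*pi/3) + exp(2*I*pi/3) + 2*exp(I*pi/3))*conj(1) + 1*(-3)*conj(1) + 1*(-3)*conj(1) + 1*(-3)*conj(1) + 1*(-1 + 2*exp(-I*pi/3) + exp(-2*I*pi/3) + 2*exp(2*I*pi/3) + 3*exp(I*pi/3))*conj(1)]
      = (1/6)[(9) + (-1 + 3*exp(-I*pi/3) + 2*exp(-2*I*pi/3) + exp(2*I*pi/3) + 2*exp(I*pi/3)) + (-3) + (-3) + (-3) + (-1 + 2*exp(-I*pi/3) + exp(-2*I*pi/3) + 2*exp(2*I*pi/3) + 3*exp(I*pi/3))] = 0/6 = 0
  <chi_rho, chi_1> = (1/6)[1*(9)*conj(1) + 1*(-1 + 3*exp(-I*pi/3) + 2*exp(-2*I*pi/3) + exp(2*I*pi/3) + 2*exp(I*pi/3))*conj(exp(I*pi/3)) + 1*(-3)*conj(exp(2*I*pi/3)) + 1*(-3)*conj(-1) + 1*(-3)*conj(exp(-2*I*pi/3)) + 1*(-1 + 2*exp(-I*pi/3) + exp(-2*I*pi/3) + 2*exp(2*I*pi/3) + 3*exp(I*pi/3))*conj(exp(-I*pi/3))]
      = (1/6)[(9) + (3*exp(-2*I*pi/3) - exp(-I*pi/3) + exp(I*pi/3)) + (4 + exp(-2*I*pi/3) + 4*exp(2*I*pi/3)) + (3) + (4 + 4*exp(-2*I*pi/3) + exp(2*I*pi/3)) + (-exp(I*pi/3) + exp(-I*pi/3) + 3*exp(2*I*pi/3))] = 12/6 = 2
  <chi_rho, chi_2> = (1/6)[1*(9)*conj(1) + 1*(-1 + 3*exp(-I*pi/3) + 2*exp(-2*I*pi/3) + exp(2*I*pi/3) + 2*exp(I*pi/3))*conj(exp(2*I*pi/3)) + 1*(-3)*conj(exp(-2*I*pi/3)) + 1*(-3)*conj(1) + 1*(-3)*conj(exp(2*I*pi/3)) + 1*(-1 + 2*exp(-I*pi/3) + exp(-2*I*pi/3) + 2*exp(2*I*pi/3) + 3*exp(I*pi/3))*conj(exp(-2*I*pi/3))]
      = (1/6)[(9) + (-2 + 2*exp(-I*pi/3) - exp(-2*I*pi/3) + 2*exp(2*I*pi/3)) + (4 + 4*exp(-2*I*pi/3) + exp(2*I*pi/3)) + (-3) + (4 + exp(-2*I*pi/3) + 4*exp(2*I*pi/3)) + (-2 + 2*exp(-2*I*pi/3) - exp(2*I*pi/3) + 2*exp(I*pi/3))] = 6/6 = 1
  <chi_rho, chi_3> = (1/6)[1*(9)*conj(1) + 1*(-1 + 3*exp(-I*pi/3) + 2*exp(-2*I*pi/3) + exp(2*I*pi/3) + 2*exp(I*pi/3))*conj(-1) + 1*(-3)*conj(1) + 1*(-3)*conj(-1) + 1*(-3)*conj(1) + 1*(-1 + 2*exp(-I*pi/3) + exp(-2*I*pi/3) + 2*exp(2*I*pi/3) + 3*exp(I*pi/3))*conj(-1)]
      = (1/6)[(9) + (1 - 2*exp(I*pi/3) - exp(2*I*pi/3) - 2*exp(-2*I*pi/3) - 3*exp(-I*pi/3)) + (-3) + (3) + (-3) + (1 - 3*exp(I*pi/3) - 2*exp(2*I*pi/3) - exp(-2*I*pi/3) - 2*exp(-I*pi/3))] = 6/6 = 1
  <chi_rho, chi_4> = (1/6)[1*(9)*conj(1) + 1*(-1 + 3*exp(-I*pi/3) + 2*exp(-2*I*pi/3) + exp(2*I*pi/3) + 2*exp(I*pi/3))*conj(exp(-2*I*pi/3)) + 1*(-3)*conj(exp(2*I*pi/3)) + 1*(-3)*conj(1) + 1*(-3)*conj(exp(-2*I*pi/3)) + 1*(-1 + 2*exp(-I*pi/3) + exp(-2*I*pi/3) + 2*exp(2*I*pi/3) + 3*exp(I*pi/3))*conj(exp(2*I*pi/3))]
      = (1/6)[(9) + (exp(-2*I*pi/3) - exp(2*I*pi/3) + 3*exp(I*pi/3)) + (4 + exp(-2*I*pi/3) + 4*exp(2*I*pi/3)) + (-3) + (4 + 4*exp(-2*I*pi/3) + exp(2*I*pi/3)) + (3*exp(-I*pi/3) + exp(2*I*pi/3) - exp(-2*I*pi/3))] = 12/6 = 2
  <chi_rho, chi_5> = (1/6)[1*(9)*conj(1) + 1*(-1 + 3*exp(-I*pi/3) + 2*exp(-2*I*pi/3) + exp(2*I*pi/3) + 2*exp(I*pi/3))*conj(exp(-I*pi/3)) + 1*(-3)*conj(exp(-2*I*pi/3)) + 1*(-3)*conj(-1) + 1*(-3)*conj(exp(2*I*pi/3)) + 1*(-1 + 2*exp(-I*pi/3) + exp(-2*I*pi/3) + 2*exp(2*I*pi/3) + 3*exp(I*pi/3))*conj(exp(I*pi/3))]
      = (1/6)[(9) + (2 + 2*exp(-I*pi/3) - exp(I*pi/3) + 2*exp(2*I*pi/3)) + (4 + 4*exp(-2*I*pi/3) + exp(2*I*pi/3)) + (3) + (4 + exp(-2*I*pi/3) + 4*exp(2*I*pi/3)) + (2 + 2*exp(-2*I*pi/3) - exp(-I*pi/3) + 2*exp(I*pi/3))] = 18/6 = 3
(Exp terms are combined using exp(i*s)*conj(exp(i*t)) = exp(i*(s-t)), and sums of them are collapsed using the identity that for every m > 1 the m distinct m-th roots of unity sum to 0, e.g. 1 + exp(2*I*pi/3) + exp(-2*I*pi/3) = 0.)
Dimension check: dim(rho) = sum (mult * dim) = 0*1 + 2*1 + 1*1 + 1*1 + 2*1 + 3*1 = 9 = chi_rho(e) = 9.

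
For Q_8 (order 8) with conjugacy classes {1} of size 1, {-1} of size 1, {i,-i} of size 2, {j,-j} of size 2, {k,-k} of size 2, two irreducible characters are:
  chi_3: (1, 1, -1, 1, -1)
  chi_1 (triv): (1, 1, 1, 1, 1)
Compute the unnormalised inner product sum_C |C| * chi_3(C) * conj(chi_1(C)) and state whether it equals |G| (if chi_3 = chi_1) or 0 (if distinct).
Sum = 0; so <chi_3, chi_1> = 0 (distinct irreducibles are orthogonal).

Reasoning: Compute term by term over conjugacy classes (|C| * chi_3(C) * conj(chi_1(C))):
  1*(1)*conj(1) + 1*(1)*conj(1) + 2*(-1)*conj(1) + 2*(1)*conj(1) + 2*(-1)*conj(1)
  = (1) + (1) + (-2) + (2) + (-2)
  = 0.
Dividing by |G| = 8 gives 0/8 = 0, matching the row-orthogonality relation <chi_3, chi_1> = [chi_3 = chi_1].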